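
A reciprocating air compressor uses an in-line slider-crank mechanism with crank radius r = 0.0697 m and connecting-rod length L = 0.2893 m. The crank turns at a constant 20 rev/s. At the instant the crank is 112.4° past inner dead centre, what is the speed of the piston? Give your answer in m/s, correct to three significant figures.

ω = 2π·20 = 125.7 rad/s
For an in-line slider-crank, x = r cosθ + √(L² − r² sin²θ), so v = −rω sinθ·[1 + r cosθ/√(L² − r² sin²θ)].
With r = 0.0697 m, L = 0.2893 m, θ = 112.4°: √(L² − r² sin²θ) = 0.28203 m.
v = −0.0697·125.7·0.92455·[1 + 0.0697·-0.38107/0.28203] = -7.3353 m/s.
|v| = 7.3353 m/s.

7.34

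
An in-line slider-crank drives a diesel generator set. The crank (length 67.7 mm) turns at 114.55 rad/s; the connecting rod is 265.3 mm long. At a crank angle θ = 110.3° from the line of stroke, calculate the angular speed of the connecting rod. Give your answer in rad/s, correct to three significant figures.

10.4

ω = 114.5 rad/s
The rod makes angle φ with the slider axis where L sinφ = r sinθ; differentiating, L cosφ·φ̇ = r ω cosθ.
L cosφ = √(L² − r² sin²θ) = 0.25759 m.
|ω_rod| = r ω |cosθ| / √(L² − r² sin²θ) = 0.0677·114.5·0.34694/0.25759 = 10.445 rad/s.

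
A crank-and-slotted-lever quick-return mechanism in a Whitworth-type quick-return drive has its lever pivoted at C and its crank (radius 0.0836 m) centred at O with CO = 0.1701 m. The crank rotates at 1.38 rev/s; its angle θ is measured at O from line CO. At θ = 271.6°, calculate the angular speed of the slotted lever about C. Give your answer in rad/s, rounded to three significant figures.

1.74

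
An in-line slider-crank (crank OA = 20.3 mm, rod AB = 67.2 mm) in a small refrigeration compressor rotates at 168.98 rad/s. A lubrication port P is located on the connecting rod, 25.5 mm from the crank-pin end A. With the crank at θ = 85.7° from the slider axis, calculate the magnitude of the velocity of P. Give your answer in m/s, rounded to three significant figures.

3.46

ω = 169 rad/s.  Crank-pin speed |V_A| = rω = 3.4303 m/s, perpendicular to OA.
Rod angle: sinφ = −(r/L) sinθ ⇒ φ = -17.532°; ω_rod = −rω cosθ/√(L²−r²sin²θ) = -4.0138 rad/s.
V_P = V_A + ω_rod × AP, with AP = 0.0255 m along the rod.
Components: V_Px = −rω sinθ − a·ω_rod·sinφ = -3.4515 m/s;  V_Py = rω cosθ + a·ω_rod·cosφ = +0.1596 m/s.
|V_P| = √(V_Px² + V_Py²) = 3.4552 m/s.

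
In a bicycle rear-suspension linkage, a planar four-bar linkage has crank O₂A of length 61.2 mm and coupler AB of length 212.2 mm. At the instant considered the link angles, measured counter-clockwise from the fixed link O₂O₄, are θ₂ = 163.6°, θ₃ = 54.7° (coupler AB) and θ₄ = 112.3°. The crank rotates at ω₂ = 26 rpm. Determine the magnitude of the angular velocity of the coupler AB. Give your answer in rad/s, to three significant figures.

0.726

ω₂ = 2.723 rad/s (from 26 rpm).
Differentiating the loop-closure r₂e^{iθ₂}+r₃e^{iθ₃}=r₁+r₄e^{iθ₄} gives r₂ω₂e^{iθ₂}+r₃ω₃e^{iθ₃}=r₄ω₄e^{iθ₄}.
Eliminating the other unknown: ω₃ = r₂ω₂ sin(θ₄−θ₂) / [r₃ sin(θ₃−θ₄)].
Numerator sine = -0.78043; denominator sine = -0.84433.
Result = 0.0612·2.723·(-0.78043) / (0.2122·(-0.84433)) = +0.72582 rad/s; magnitude 0.72582 rad/s.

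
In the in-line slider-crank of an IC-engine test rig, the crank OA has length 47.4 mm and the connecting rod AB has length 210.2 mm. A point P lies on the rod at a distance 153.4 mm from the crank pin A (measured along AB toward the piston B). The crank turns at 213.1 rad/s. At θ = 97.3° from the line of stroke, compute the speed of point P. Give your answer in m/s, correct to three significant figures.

ω = 213.1 rad/s.  Crank-pin speed |V_A| = rω = 10.101 m/s, perpendicular to OA.
Rod angle: sinφ = −(r/L) sinθ ⇒ φ = -12.925°; ω_rod = −rω cosθ/√(L²−r²sin²θ) = +6.2647 rad/s.
V_P = V_A + ω_rod × AP, with AP = 0.1534 m along the rod.
Components: V_Px = −rω sinθ − a·ω_rod·sinφ = -9.8041 m/s;  V_Py = rω cosθ + a·ω_rod·cosφ = -0.34682 m/s.
|V_P| = √(V_Px² + V_Py²) = 9.8102 m/s.

9.81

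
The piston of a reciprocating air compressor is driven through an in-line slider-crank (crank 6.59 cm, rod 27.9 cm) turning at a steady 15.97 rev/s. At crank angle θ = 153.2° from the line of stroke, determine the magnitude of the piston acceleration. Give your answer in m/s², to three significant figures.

ω = 2π·16 = 100.3 rad/s
x(θ) = r cosθ + √(L² − r² sin²θ); with ω constant, a = ω²·d²x/dθ².
d²x/dθ² = −r cosθ − r²(cos2θ)/√u − r⁴ sin²2θ/(4u^{3/2}),  u = L² − r² sin²θ = 0.0769581 m².
Substituting r = 0.0659 m, L = 0.279 m, θ = 153.2°: d²x/dθ² = +0.049389 m.
a = ω²·d²x/dθ² = (100.3)²·(+0.049389) = +497.27 m/s²;  |a| = 497.27 m/s².

497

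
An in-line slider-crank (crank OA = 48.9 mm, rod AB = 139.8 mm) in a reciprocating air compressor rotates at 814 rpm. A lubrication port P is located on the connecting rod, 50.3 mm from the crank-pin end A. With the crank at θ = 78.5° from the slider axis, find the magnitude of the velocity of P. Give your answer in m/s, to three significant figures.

4.23

ω = 85.24 rad/s.  Crank-pin speed |V_A| = rω = 4.1683 m/s, perpendicular to OA.
Rod angle: sinφ = −(r/L) sinθ ⇒ φ = -20.045°; ω_rod = −rω cosθ/√(L²−r²sin²θ) = -6.3278 rad/s.
V_P = V_A + ω_rod × AP, with AP = 0.0503 m along the rod.
Components: V_Px = −rω sinθ − a·ω_rod·sinφ = -4.1937 m/s;  V_Py = rω cosθ + a·ω_rod·cosφ = +0.53203 m/s.
|V_P| = √(V_Px² + V_Py²) = 4.2274 m/s.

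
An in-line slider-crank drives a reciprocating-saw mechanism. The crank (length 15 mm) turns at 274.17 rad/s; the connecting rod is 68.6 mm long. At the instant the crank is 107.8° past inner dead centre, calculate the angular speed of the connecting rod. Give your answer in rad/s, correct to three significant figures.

ω = 274.2 rad/s
The rod makes angle φ with the slider axis where L sinφ = r sinθ; differentiating, L cosφ·φ̇ = r ω cosθ.
L cosφ = √(L² − r² sin²θ) = 0.067097 m.
|ω_rod| = r ω |cosθ| / √(L² − r² sin²θ) = 0.015·274.2·0.30570/0.067097 = 18.737 rad/s.

18.7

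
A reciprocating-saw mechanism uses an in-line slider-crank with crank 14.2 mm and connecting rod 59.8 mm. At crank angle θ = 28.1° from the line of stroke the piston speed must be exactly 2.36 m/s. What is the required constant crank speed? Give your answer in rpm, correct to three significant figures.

For an in-line slider-crank, |v_piston| = rω|sinθ|·[1 + r cosθ/√(L² − r² sin²θ)].
With r = 0.0142 m, L = 0.0598 m, θ = 28.1°: the bracketed kinematic factor |dx/dθ| = 0.0080982 m.
ω = v/|dx/dθ| = 2.36/0.0080982 = 291.42 rad/s.
N = 60ω/(2π) = 2782.9 rpm.

2780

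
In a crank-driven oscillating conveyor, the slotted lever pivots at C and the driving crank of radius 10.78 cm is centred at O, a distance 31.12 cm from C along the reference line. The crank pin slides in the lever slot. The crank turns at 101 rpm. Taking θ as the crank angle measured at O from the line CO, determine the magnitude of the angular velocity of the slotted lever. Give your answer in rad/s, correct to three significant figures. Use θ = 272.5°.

ω = 10.58 rad/s (from 101 rpm).
Crank pin A relative to C: A = (d + r cosθ, r sinθ); lever angle φ = atan2(r sinθ, d + r cosθ).
Differentiating tanφ: φ̇ = rω(d cosθ + r)/(d² + r² + 2dr cosθ).
d² + r² + 2dr cosθ = |CA|² = 0.111393 m²;  d cosθ + r = +0.12137 m.
|ω_lever| = |0.1078·10.58·+0.12137| / 0.111393 = 1.2423 rad/s.

1.24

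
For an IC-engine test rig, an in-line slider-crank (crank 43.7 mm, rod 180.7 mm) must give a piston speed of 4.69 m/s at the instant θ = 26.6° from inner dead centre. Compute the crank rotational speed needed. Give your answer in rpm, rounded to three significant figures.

1880

For an in-line slider-crank, |v_piston| = rω|sinθ|·[1 + r cosθ/√(L² − r² sin²θ)].
With r = 0.0437 m, L = 0.1807 m, θ = 26.6°: the bracketed kinematic factor |dx/dθ| = 0.023823 m.
ω = v/|dx/dθ| = 4.69/0.023823 = 196.87 rad/s.
N = 60ω/(2π) = 1879.9 rpm.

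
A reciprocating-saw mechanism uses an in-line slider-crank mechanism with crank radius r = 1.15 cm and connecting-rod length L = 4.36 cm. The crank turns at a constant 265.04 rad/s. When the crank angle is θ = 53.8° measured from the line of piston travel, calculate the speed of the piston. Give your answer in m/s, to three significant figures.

2.85

ω = 265 rad/s
For an in-line slider-crank, x = r cosθ + √(L² − r² sin²θ), so v = −rω sinθ·[1 + r cosθ/√(L² − r² sin²θ)].
With r = 0.0115 m, L = 0.0436 m, θ = 53.8°: √(L² − r² sin²θ) = 0.042601 m.
v = −0.0115·265·0.80696·[1 + 0.0115·0.59061/0.042601] = -2.8517 m/s.
|v| = 2.8517 m/s.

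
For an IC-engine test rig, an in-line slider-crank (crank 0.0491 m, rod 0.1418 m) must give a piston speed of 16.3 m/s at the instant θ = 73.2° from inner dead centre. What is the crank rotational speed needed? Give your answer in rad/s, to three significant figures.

For an in-line slider-crank, |v_piston| = rω|sinθ|·[1 + r cosθ/√(L² − r² sin²θ)].
With r = 0.0491 m, L = 0.1418 m, θ = 73.2°: the bracketed kinematic factor |dx/dθ| = 0.051991 m.
ω = v/|dx/dθ| = 16.3/0.051991 = 313.52 rad/s.

314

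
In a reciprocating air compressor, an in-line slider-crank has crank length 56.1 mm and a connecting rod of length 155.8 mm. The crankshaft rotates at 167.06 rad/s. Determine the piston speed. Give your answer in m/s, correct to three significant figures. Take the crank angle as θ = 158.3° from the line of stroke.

2.30

ω = 167.1 rad/s
For an in-line slider-crank, x = r cosθ + √(L² − r² sin²θ), so v = −rω sinθ·[1 + r cosθ/√(L² − r² sin²θ)].
With r = 0.0561 m, L = 0.1558 m, θ = 158.3°: √(L² − r² sin²θ) = 0.15441 m.
v = −0.0561·167.1·0.36975·[1 + 0.0561·-0.92913/0.15441] = -2.2955 m/s.
|v| = 2.2955 m/s.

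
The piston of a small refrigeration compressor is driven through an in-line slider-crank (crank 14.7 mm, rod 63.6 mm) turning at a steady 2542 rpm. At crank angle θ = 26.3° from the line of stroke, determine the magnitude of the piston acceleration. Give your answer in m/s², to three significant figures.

ω = 2π·2542/60 = 266.2 rad/s
x(θ) = r cosθ + √(L² − r² sin²θ); with ω constant, a = ω²·d²x/dθ².
d²x/dθ² = −r cosθ − r²(cos2θ)/√u − r⁴ sin²2θ/(4u^{3/2}),  u = L² − r² sin²θ = 0.00400254 m².
Substituting r = 0.0147 m, L = 0.0636 m, θ = 26.3°: d²x/dθ² = -0.015282 m.
a = ω²·d²x/dθ² = (266.2)²·(-0.015282) = -1082.9 m/s²;  |a| = 1082.9 m/s².

1080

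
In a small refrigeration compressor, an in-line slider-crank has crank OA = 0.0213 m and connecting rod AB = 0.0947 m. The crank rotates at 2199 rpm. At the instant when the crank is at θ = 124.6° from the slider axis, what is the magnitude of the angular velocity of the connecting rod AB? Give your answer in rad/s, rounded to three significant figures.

ω = 230.3 rad/s (converted from 2199 rpm).
The rod makes angle φ with the slider axis where L sinφ = r sinθ; differentiating, L cosφ·φ̇ = r ω cosθ.
L cosφ = √(L² − r² sin²θ) = 0.093063 m.
|ω_rod| = r ω |cosθ| / √(L² − r² sin²θ) = 0.0213·230.3·0.56784/0.093063 = 29.929 rad/s.

29.9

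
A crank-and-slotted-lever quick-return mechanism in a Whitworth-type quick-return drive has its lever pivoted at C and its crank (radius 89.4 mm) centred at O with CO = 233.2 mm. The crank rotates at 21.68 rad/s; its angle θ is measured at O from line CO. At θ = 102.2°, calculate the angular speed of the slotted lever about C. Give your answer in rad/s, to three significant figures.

1.45

ω = 21.68 rad/s
Crank pin A relative to C: A = (d + r cosθ, r sinθ); lever angle φ = atan2(r sinθ, d + r cosθ).
Differentiating tanφ: φ̇ = rω(d cosθ + r)/(d² + r² + 2dr cosθ).
d² + r² + 2dr cosθ = |CA|² = 0.0535632 m²;  d cosθ + r = +0.040119 m.
|ω_lever| = |0.0894·21.68·+0.040119| / 0.0535632 = 1.4517 rad/s.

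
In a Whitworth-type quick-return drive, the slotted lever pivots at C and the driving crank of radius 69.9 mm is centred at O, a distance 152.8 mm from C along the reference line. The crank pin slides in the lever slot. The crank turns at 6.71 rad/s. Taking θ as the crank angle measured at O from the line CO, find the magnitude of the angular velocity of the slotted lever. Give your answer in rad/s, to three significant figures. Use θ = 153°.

3.38

ω = 6.71 rad/s
Crank pin A relative to C: A = (d + r cosθ, r sinθ); lever angle φ = atan2(r sinθ, d + r cosθ).
Differentiating tanφ: φ̇ = rω(d cosθ + r)/(d² + r² + 2dr cosθ).
d² + r² + 2dr cosθ = |CA|² = 0.00920067 m²;  d cosθ + r = -0.066246 m.
|ω_lever| = |0.0699·6.71·-0.066246| / 0.00920067 = 3.3771 rad/s.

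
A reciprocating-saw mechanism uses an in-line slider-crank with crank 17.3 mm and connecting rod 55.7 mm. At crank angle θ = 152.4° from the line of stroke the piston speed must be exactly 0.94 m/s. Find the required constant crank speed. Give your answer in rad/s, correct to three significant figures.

For an in-line slider-crank, |v_piston| = rω|sinθ|·[1 + r cosθ/√(L² − r² sin²θ)].
With r = 0.0173 m, L = 0.0557 m, θ = 152.4°: the bracketed kinematic factor |dx/dθ| = 0.0057857 m.
ω = v/|dx/dθ| = 0.94/0.0057857 = 162.47 rad/s.

162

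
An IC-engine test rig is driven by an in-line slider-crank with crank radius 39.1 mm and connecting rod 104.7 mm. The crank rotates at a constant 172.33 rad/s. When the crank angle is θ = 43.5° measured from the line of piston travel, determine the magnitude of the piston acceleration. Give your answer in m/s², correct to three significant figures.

ω = 172.3 rad/s
x(θ) = r cosθ + √(L² − r² sin²θ); with ω constant, a = ω²·d²x/dθ².
d²x/dθ² = −r cosθ − r²(cos2θ)/√u − r⁴ sin²2θ/(4u^{3/2}),  u = L² − r² sin²θ = 0.0102377 m².
Substituting r = 0.0391 m, L = 0.1047 m, θ = 43.5°: d²x/dθ² = -0.029715 m.
a = ω²·d²x/dθ² = (172.3)²·(-0.029715) = -882.48 m/s²;  |a| = 882.48 m/s².

882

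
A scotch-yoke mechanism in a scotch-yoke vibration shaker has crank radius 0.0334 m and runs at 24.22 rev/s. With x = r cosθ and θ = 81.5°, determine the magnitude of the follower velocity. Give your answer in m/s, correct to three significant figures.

5.03

ω = 152.2 rad/s (from 24.22 rev/s).
x = r cosθ ⇒ ẋ = −rω sinθ.
|v| = rω|sinθ| = 0.0334·152.2·|sin 81.5°| = 5.0269 m/s.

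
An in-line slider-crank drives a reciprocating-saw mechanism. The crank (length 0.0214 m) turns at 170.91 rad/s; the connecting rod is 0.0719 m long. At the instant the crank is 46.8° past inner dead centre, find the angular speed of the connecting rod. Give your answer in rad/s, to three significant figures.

35.7

ω = 170.9 rad/s
The rod makes angle φ with the slider axis where L sinφ = r sinθ; differentiating, L cosφ·φ̇ = r ω cosθ.
L cosφ = √(L² − r² sin²θ) = 0.070187 m.
|ω_rod| = r ω |cosθ| / √(L² − r² sin²θ) = 0.0214·170.9·0.68455/0.070187 = 35.672 rad/s.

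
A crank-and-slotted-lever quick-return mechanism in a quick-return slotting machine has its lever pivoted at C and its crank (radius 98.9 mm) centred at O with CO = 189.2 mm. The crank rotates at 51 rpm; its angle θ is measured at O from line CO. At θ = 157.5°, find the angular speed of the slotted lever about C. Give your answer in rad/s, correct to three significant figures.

ω = 5.341 rad/s (from 51 rpm).
Crank pin A relative to C: A = (d + r cosθ, r sinθ); lever angle φ = atan2(r sinθ, d + r cosθ).
Differentiating tanφ: φ̇ = rω(d cosθ + r)/(d² + r² + 2dr cosθ).
d² + r² + 2dr cosθ = |CA|² = 0.0110028 m²;  d cosθ + r = -0.075898 m.
|ω_lever| = |0.0989·5.341·-0.075898| / 0.0110028 = 3.6435 rad/s.

3.64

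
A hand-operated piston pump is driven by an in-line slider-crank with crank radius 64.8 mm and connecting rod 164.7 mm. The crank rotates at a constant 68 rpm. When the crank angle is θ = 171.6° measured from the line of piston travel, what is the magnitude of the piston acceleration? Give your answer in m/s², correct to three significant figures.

2.01

ω = 2π·68/60 = 7.121 rad/s
x(θ) = r cosθ + √(L² − r² sin²θ); with ω constant, a = ω²·d²x/dθ².
d²x/dθ² = −r cosθ − r²(cos2θ)/√u − r⁴ sin²2θ/(4u^{3/2}),  u = L² − r² sin²θ = 0.0270365 m².
Substituting r = 0.0648 m, L = 0.1647 m, θ = 171.6°: d²x/dθ² = +0.039575 m.
a = ω²·d²x/dθ² = (7.121)²·(+0.039575) = +2.0067 m/s²;  |a| = 2.0067 m/s².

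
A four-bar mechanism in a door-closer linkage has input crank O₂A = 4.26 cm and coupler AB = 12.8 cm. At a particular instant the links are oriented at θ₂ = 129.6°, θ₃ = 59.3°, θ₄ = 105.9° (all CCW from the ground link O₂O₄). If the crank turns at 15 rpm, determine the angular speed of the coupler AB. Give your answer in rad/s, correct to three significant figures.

0.289

ω₂ = 1.571 rad/s (from 15 rpm).
Differentiating the loop-closure r₂e^{iθ₂}+r₃e^{iθ₃}=r₁+r₄e^{iθ₄} gives r₂ω₂e^{iθ₂}+r₃ω₃e^{iθ₃}=r₄ω₄e^{iθ₄}.
Eliminating the other unknown: ω₃ = r₂ω₂ sin(θ₄−θ₂) / [r₃ sin(θ₃−θ₄)].
Numerator sine = -0.40195; denominator sine = -0.72657.
Result = 0.0426·1.571·(-0.40195) / (0.128·(-0.72657)) = +0.28921 rad/s; magnitude 0.28921 rad/s.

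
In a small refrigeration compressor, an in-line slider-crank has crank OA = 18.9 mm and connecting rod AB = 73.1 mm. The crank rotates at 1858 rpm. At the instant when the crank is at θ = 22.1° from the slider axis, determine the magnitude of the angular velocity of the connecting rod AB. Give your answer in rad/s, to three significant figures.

ω = 194.6 rad/s (converted from 1858 rpm).
The rod makes angle φ with the slider axis where L sinφ = r sinθ; differentiating, L cosφ·φ̇ = r ω cosθ.
L cosφ = √(L² − r² sin²θ) = 0.072753 m.
|ω_rod| = r ω |cosθ| / √(L² − r² sin²θ) = 0.0189·194.6·0.92653/0.072753 = 46.832 rad/s.

46.8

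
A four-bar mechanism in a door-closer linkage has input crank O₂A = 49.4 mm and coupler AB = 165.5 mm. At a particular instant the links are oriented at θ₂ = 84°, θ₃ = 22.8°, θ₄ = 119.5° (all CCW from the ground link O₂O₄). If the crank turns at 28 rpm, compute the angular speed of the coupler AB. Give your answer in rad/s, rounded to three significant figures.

0.512

ω₂ = 2.932 rad/s (from 28 rpm).
Differentiating the loop-closure r₂e^{iθ₂}+r₃e^{iθ₃}=r₁+r₄e^{iθ₄} gives r₂ω₂e^{iθ₂}+r₃ω₃e^{iθ₃}=r₄ω₄e^{iθ₄}.
Eliminating the other unknown: ω₃ = r₂ω₂ sin(θ₄−θ₂) / [r₃ sin(θ₃−θ₄)].
Numerator sine = +0.58070; denominator sine = -0.99317.
Result = 0.0494·2.932·(+0.58070) / (0.1655·(-0.99317)) = -0.51174 rad/s; magnitude 0.51174 rad/s.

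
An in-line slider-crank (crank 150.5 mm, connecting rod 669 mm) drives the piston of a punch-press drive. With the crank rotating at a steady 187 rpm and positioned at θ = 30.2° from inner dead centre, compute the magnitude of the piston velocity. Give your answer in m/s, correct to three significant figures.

ω = 2π·187/60 = 19.58 rad/s
For an in-line slider-crank, x = r cosθ + √(L² − r² sin²θ), so v = −rω sinθ·[1 + r cosθ/√(L² − r² sin²θ)].
With r = 0.1505 m, L = 0.669 m, θ = 30.2°: √(L² − r² sin²θ) = 0.6647 m.
v = −0.1505·19.58·0.50302·[1 + 0.1505·0.86427/0.6647] = -1.7726 m/s.
|v| = 1.7726 m/s.

1.77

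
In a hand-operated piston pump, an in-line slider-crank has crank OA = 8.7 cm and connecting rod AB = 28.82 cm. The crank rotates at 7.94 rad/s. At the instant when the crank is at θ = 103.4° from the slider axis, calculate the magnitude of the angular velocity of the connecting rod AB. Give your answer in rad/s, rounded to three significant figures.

0.581

ω = 7.94 rad/s
The rod makes angle φ with the slider axis where L sinφ = r sinθ; differentiating, L cosφ·φ̇ = r ω cosθ.
L cosφ = √(L² − r² sin²θ) = 0.27549 m.
|ω_rod| = r ω |cosθ| / √(L² − r² sin²θ) = 0.087·7.94·0.23175/0.27549 = 0.58109 rad/s.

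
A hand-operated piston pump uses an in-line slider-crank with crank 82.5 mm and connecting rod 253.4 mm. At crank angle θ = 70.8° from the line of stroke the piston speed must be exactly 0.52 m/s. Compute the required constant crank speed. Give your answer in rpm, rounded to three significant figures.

57.3

For an in-line slider-crank, |v_piston| = rω|sinθ|·[1 + r cosθ/√(L² − r² sin²θ)].
With r = 0.0825 m, L = 0.2534 m, θ = 70.8°: the bracketed kinematic factor |dx/dθ| = 0.086678 m.
ω = v/|dx/dθ| = 0.52/0.086678 = 5.9992 rad/s.
N = 60ω/(2π) = 57.289 rpm.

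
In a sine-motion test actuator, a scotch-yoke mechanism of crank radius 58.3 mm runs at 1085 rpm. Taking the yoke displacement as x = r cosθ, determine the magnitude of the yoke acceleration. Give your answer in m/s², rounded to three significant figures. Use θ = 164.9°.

ω = 113.6 rad/s (from 1085 rpm).
x = r cosθ ⇒ ẍ = −rω² cosθ (ω constant).
|a| = rω²|cosθ| = 0.0583·(113.6)²·|cos 164.9°| = 726.65 m/s².

727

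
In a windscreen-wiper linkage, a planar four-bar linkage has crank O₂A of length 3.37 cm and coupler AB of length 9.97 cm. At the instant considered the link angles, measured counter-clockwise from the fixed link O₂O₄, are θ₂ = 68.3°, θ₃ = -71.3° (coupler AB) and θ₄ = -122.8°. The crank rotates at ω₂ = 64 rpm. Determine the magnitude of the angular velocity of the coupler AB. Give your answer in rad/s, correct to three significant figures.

ω₂ = 6.702 rad/s (from 64 rpm).
Differentiating the loop-closure r₂e^{iθ₂}+r₃e^{iθ₃}=r₁+r₄e^{iθ₄} gives r₂ω₂e^{iθ₂}+r₃ω₃e^{iθ₃}=r₄ω₄e^{iθ₄}.
Eliminating the other unknown: ω₃ = r₂ω₂ sin(θ₄−θ₂) / [r₃ sin(θ₃−θ₄)].
Numerator sine = +0.19252; denominator sine = +0.78261.
Result = 0.0337·6.702·(+0.19252) / (0.0997·(+0.78261)) = +0.55729 rad/s; magnitude 0.55729 rad/s.

0.557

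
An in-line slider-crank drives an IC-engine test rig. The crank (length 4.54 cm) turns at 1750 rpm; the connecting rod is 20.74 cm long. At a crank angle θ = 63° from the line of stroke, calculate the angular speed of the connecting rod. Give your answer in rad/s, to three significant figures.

ω = 183.3 rad/s (converted from 1750 rpm).
The rod makes angle φ with the slider axis where L sinφ = r sinθ; differentiating, L cosφ·φ̇ = r ω cosθ.
L cosφ = √(L² − r² sin²θ) = 0.20342 m.
|ω_rod| = r ω |cosθ| / √(L² − r² sin²θ) = 0.0454·183.3·0.45399/0.20342 = 18.569 rad/s.

18.6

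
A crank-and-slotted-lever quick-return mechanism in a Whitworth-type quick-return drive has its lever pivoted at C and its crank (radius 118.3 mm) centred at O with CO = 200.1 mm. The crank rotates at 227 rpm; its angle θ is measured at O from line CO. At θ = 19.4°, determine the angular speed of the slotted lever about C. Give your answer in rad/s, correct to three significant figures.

8.75

ω = 23.77 rad/s (from 227 rpm).
Crank pin A relative to C: A = (d + r cosθ, r sinθ); lever angle φ = atan2(r sinθ, d + r cosθ).
Differentiating tanφ: φ̇ = rω(d cosθ + r)/(d² + r² + 2dr cosθ).
d² + r² + 2dr cosθ = |CA|² = 0.0986905 m²;  d cosθ + r = +0.30704 m.
|ω_lever| = |0.1183·23.77·+0.30704| / 0.0986905 = 8.749 rad/s.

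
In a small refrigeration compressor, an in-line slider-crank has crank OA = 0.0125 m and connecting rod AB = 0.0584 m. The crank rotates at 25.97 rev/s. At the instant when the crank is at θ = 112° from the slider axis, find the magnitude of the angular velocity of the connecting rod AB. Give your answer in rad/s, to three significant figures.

13.3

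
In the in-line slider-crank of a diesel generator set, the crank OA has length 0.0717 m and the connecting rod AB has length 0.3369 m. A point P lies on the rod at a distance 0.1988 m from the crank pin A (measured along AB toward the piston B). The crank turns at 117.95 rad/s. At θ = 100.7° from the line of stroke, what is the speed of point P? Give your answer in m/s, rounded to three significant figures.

ω = 118 rad/s.  Crank-pin speed |V_A| = rω = 8.457 m/s, perpendicular to OA.
Rod angle: sinφ = −(r/L) sinθ ⇒ φ = -12.071°; ω_rod = −rω cosθ/√(L²−r²sin²θ) = +4.7661 rad/s.
V_P = V_A + ω_rod × AP, with AP = 0.1988 m along the rod.
Components: V_Px = −rω sinθ − a·ω_rod·sinφ = -8.1118 m/s;  V_Py = rω cosθ + a·ω_rod·cosφ = -0.64364 m/s.
|V_P| = √(V_Px² + V_Py²) = 8.1373 m/s.

8.14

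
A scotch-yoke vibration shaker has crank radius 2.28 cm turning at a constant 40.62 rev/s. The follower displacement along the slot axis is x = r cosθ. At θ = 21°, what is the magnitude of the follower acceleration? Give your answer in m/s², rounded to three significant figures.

ω = 255.2 rad/s (from 40.62 rev/s).
x = r cosθ ⇒ ẍ = −rω² cosθ (ω constant).
|a| = rω²|cosθ| = 0.0228·(255.2)²·|cos 21°| = 1386.5 m/s².

1390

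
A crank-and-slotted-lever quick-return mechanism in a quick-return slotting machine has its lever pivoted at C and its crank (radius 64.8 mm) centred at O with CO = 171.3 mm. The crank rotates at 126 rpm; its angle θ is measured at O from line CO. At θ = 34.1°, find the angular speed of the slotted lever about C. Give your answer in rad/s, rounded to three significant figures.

ω = 13.19 rad/s (from 126 rpm).
Crank pin A relative to C: A = (d + r cosθ, r sinθ); lever angle φ = atan2(r sinθ, d + r cosθ).
Differentiating tanφ: φ̇ = rω(d cosθ + r)/(d² + r² + 2dr cosθ).
d² + r² + 2dr cosθ = |CA|² = 0.0519261 m²;  d cosθ + r = +0.20665 m.
|ω_lever| = |0.0648·13.19·+0.20665| / 0.0519261 = 3.4027 rad/s.

3.40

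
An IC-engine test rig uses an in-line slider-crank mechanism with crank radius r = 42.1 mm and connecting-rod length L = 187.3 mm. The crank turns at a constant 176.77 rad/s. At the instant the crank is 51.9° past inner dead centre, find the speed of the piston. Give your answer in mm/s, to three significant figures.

ω = 176.8 rad/s
For an in-line slider-crank, x = r cosθ + √(L² − r² sin²θ), so v = −rω sinθ·[1 + r cosθ/√(L² − r² sin²θ)].
With r = 0.0421 m, L = 0.1873 m, θ = 51.9°: √(L² − r² sin²θ) = 0.18435 m.
v = −0.0421·176.8·0.78694·[1 + 0.0421·0.61704/0.18435] = -6.6816 m/s.
|v| = 6.6816 m/s = 6681.6 mm/s.

6680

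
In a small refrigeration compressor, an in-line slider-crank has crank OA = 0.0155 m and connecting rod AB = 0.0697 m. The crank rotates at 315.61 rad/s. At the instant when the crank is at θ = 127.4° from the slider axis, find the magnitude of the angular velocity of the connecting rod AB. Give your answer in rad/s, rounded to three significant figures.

ω = 315.6 rad/s
The rod makes angle φ with the slider axis where L sinφ = r sinθ; differentiating, L cosφ·φ̇ = r ω cosθ.
L cosφ = √(L² − r² sin²θ) = 0.068604 m.
|ω_rod| = r ω |cosθ| / √(L² − r² sin²θ) = 0.0155·315.6·0.60738/0.068604 = 43.31 rad/s.

43.3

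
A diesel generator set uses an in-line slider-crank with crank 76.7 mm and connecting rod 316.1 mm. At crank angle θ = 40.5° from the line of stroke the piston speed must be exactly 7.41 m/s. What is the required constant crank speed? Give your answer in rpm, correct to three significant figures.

For an in-line slider-crank, |v_piston| = rω|sinθ|·[1 + r cosθ/√(L² − r² sin²θ)].
With r = 0.0767 m, L = 0.3161 m, θ = 40.5°: the bracketed kinematic factor |dx/dθ| = 0.05912 m.
ω = v/|dx/dθ| = 7.41/0.05912 = 125.34 rad/s.
N = 60ω/(2π) = 1196.9 rpm.

1200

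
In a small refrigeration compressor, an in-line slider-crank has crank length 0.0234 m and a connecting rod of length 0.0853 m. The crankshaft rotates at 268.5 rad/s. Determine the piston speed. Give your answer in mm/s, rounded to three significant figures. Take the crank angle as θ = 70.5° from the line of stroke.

ω = 268.5 rad/s
For an in-line slider-crank, x = r cosθ + √(L² − r² sin²θ), so v = −rω sinθ·[1 + r cosθ/√(L² − r² sin²θ)].
With r = 0.0234 m, L = 0.0853 m, θ = 70.5°: √(L² − r² sin²θ) = 0.082399 m.
v = −0.0234·268.5·0.94264·[1 + 0.0234·0.33381/0.082399] = -6.484 m/s.
|v| = 6.484 m/s = 6484 mm/s.

6480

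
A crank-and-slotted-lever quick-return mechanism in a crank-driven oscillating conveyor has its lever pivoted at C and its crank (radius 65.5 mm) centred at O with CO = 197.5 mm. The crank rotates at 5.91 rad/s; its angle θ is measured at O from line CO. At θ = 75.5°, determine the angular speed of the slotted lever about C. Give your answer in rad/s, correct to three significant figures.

0.894

ω = 5.91 rad/s
Crank pin A relative to C: A = (d + r cosθ, r sinθ); lever angle φ = atan2(r sinθ, d + r cosθ).
Differentiating tanφ: φ̇ = rω(d cosθ + r)/(d² + r² + 2dr cosθ).
d² + r² + 2dr cosθ = |CA|² = 0.0497745 m²;  d cosθ + r = +0.11495 m.
|ω_lever| = |0.0655·5.91·+0.11495| / 0.0497745 = 0.89399 rad/s.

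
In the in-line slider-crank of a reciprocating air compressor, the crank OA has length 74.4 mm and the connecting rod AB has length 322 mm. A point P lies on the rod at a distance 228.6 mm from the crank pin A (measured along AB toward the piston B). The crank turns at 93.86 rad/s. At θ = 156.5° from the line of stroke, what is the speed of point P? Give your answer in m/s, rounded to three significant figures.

ω = 93.86 rad/s.  Crank-pin speed |V_A| = rω = 6.9832 m/s, perpendicular to OA.
Rod angle: sinφ = −(r/L) sinθ ⇒ φ = -5.286°; ω_rod = −rω cosθ/√(L²−r²sin²θ) = +19.973 rad/s.
V_P = V_A + ω_rod × AP, with AP = 0.2286 m along the rod.
Components: V_Px = −rω sinθ − a·ω_rod·sinφ = -2.3639 m/s;  V_Py = rω cosθ + a·ω_rod·cosφ = -1.8576 m/s.
|V_P| = √(V_Px² + V_Py²) = 3.0064 m/s.

3.01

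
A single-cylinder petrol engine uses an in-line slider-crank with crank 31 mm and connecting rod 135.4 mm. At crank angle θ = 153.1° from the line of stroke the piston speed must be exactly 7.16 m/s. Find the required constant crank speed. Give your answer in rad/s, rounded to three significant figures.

642

For an in-line slider-crank, |v_piston| = rω|sinθ|·[1 + r cosθ/√(L² − r² sin²θ)].
With r = 0.031 m, L = 0.1354 m, θ = 153.1°: the bracketed kinematic factor |dx/dθ| = 0.011146 m.
ω = v/|dx/dθ| = 7.16/0.011146 = 642.37 rad/s.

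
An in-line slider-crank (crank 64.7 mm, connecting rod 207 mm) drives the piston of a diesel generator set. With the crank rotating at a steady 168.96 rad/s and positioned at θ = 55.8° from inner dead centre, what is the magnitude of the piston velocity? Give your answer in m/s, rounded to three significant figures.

10.7

ω = 169 rad/s
For an in-line slider-crank, x = r cosθ + √(L² − r² sin²θ), so v = −rω sinθ·[1 + r cosθ/√(L² − r² sin²θ)].
With r = 0.0647 m, L = 0.207 m, θ = 55.8°: √(L² − r² sin²θ) = 0.19996 m.
v = −0.0647·169·0.82708·[1 + 0.0647·0.56208/0.19996] = -10.686 m/s.
|v| = 10.686 m/s.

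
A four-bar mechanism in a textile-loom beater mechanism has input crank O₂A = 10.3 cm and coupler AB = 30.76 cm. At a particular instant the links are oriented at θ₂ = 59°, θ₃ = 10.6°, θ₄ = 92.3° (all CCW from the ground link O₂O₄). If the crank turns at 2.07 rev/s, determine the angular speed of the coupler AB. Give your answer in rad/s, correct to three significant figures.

2.42

ω₂ = 13.01 rad/s (from 2.07 rev/s).
Differentiating the loop-closure r₂e^{iθ₂}+r₃e^{iθ₃}=r₁+r₄e^{iθ₄} gives r₂ω₂e^{iθ₂}+r₃ω₃e^{iθ₃}=r₄ω₄e^{iθ₄}.
Eliminating the other unknown: ω₃ = r₂ω₂ sin(θ₄−θ₂) / [r₃ sin(θ₃−θ₄)].
Numerator sine = +0.54902; denominator sine = -0.98953.
Result = 0.103·13.01·(+0.54902) / (0.3076·(-0.98953)) = -2.4164 rad/s; magnitude 2.4164 rad/s.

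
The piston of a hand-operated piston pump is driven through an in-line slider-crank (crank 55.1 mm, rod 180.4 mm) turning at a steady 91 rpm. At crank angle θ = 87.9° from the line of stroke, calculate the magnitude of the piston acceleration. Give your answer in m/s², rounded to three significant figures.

1.42

ω = 2π·91/60 = 9.529 rad/s
x(θ) = r cosθ + √(L² − r² sin²θ); with ω constant, a = ω²·d²x/dθ².
d²x/dθ² = −r cosθ − r²(cos2θ)/√u − r⁴ sin²2θ/(4u^{3/2}),  u = L² − r² sin²θ = 0.0295122 m².
Substituting r = 0.0551 m, L = 0.1804 m, θ = 87.9°: d²x/dθ² = +0.015604 m.
a = ω²·d²x/dθ² = (9.529)²·(+0.015604) = +1.417 m/s²;  |a| = 1.417 m/s².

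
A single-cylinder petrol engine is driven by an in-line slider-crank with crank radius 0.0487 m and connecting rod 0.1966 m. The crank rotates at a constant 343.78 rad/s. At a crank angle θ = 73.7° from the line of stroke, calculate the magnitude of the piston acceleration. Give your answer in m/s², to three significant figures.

386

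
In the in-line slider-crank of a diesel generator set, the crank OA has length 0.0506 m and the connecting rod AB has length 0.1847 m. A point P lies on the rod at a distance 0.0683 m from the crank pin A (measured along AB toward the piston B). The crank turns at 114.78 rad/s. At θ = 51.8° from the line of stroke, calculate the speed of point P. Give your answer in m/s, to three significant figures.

ω = 114.8 rad/s.  Crank-pin speed |V_A| = rω = 5.8079 m/s, perpendicular to OA.
Rod angle: sinφ = −(r/L) sinθ ⇒ φ = -12.433°; ω_rod = −rω cosθ/√(L²−r²sin²θ) = -19.913 rad/s.
V_P = V_A + ω_rod × AP, with AP = 0.0683 m along the rod.
Components: V_Px = −rω sinθ − a·ω_rod·sinφ = -4.857 m/s;  V_Py = rω cosθ + a·ω_rod·cosφ = +2.2635 m/s.
|V_P| = √(V_Px² + V_Py²) = 5.3585 m/s.

5.36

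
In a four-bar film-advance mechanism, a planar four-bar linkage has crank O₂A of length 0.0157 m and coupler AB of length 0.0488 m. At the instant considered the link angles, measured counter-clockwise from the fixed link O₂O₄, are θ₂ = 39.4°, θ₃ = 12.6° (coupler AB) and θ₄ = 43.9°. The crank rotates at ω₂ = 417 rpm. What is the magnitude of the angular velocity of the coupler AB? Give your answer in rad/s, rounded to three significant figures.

2.12

ω₂ = 43.67 rad/s (from 417 rpm).
Differentiating the loop-closure r₂e^{iθ₂}+r₃e^{iθ₃}=r₁+r₄e^{iθ₄} gives r₂ω₂e^{iθ₂}+r₃ω₃e^{iθ₃}=r₄ω₄e^{iθ₄}.
Eliminating the other unknown: ω₃ = r₂ω₂ sin(θ₄−θ₂) / [r₃ sin(θ₃−θ₄)].
Numerator sine = +0.07846; denominator sine = -0.51952.
Result = 0.0157·43.67·(+0.07846) / (0.0488·(-0.51952)) = -2.1217 rad/s; magnitude 2.1217 rad/s.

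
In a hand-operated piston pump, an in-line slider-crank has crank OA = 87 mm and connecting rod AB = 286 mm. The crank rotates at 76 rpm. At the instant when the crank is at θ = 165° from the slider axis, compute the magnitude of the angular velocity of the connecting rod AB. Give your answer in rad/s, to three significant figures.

2.35

ω = 7.959 rad/s (converted from 76 rpm).
The rod makes angle φ with the slider axis where L sinφ = r sinθ; differentiating, L cosφ·φ̇ = r ω cosθ.
L cosφ = √(L² − r² sin²θ) = 0.28511 m.
|ω_rod| = r ω |cosθ| / √(L² − r² sin²θ) = 0.087·7.959·0.96593/0.28511 = 2.3458 rad/s.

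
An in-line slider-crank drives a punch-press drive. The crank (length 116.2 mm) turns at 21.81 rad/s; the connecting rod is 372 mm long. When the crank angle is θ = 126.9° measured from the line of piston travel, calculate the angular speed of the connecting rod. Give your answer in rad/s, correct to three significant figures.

ω = 21.81 rad/s
The rod makes angle φ with the slider axis where L sinφ = r sinθ; differentiating, L cosφ·φ̇ = r ω cosθ.
L cosφ = √(L² − r² sin²θ) = 0.36021 m.
|ω_rod| = r ω |cosθ| / √(L² − r² sin²θ) = 0.1162·21.81·0.60042/0.36021 = 4.2244 rad/s.

4.22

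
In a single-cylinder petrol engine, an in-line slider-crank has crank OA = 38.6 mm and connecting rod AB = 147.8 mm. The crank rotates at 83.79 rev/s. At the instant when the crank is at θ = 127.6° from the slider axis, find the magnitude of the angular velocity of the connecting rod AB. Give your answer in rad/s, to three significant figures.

85.7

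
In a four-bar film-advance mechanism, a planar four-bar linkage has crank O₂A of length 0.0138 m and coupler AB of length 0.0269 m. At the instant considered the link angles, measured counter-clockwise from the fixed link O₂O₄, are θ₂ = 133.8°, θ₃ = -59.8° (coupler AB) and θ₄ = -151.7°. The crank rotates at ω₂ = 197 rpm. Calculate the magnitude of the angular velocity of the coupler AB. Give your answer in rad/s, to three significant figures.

10.2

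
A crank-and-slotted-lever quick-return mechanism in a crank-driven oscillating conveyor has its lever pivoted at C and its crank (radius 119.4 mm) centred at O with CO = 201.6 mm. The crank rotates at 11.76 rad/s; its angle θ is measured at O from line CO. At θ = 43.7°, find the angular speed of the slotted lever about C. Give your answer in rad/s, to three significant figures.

4.15

ω = 11.76 rad/s
Crank pin A relative to C: A = (d + r cosθ, r sinθ); lever angle φ = atan2(r sinθ, d + r cosθ).
Differentiating tanφ: φ̇ = rω(d cosθ + r)/(d² + r² + 2dr cosθ).
d² + r² + 2dr cosθ = |CA|² = 0.0897041 m²;  d cosθ + r = +0.26515 m.
|ω_lever| = |0.1194·11.76·+0.26515| / 0.0897041 = 4.1504 rad/s.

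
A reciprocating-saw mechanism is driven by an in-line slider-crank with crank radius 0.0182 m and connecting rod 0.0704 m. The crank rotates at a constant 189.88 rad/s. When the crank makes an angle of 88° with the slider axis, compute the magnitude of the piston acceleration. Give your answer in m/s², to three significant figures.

152

ω = 189.9 rad/s
x(θ) = r cosθ + √(L² − r² sin²θ); with ω constant, a = ω²·d²x/dθ².
d²x/dθ² = −r cosθ − r²(cos2θ)/√u − r⁴ sin²2θ/(4u^{3/2}),  u = L² − r² sin²θ = 0.00462532 m².
Substituting r = 0.0182 m, L = 0.0704 m, θ = 88°: d²x/dθ² = +0.004223 m.
a = ω²·d²x/dθ² = (189.9)²·(+0.004223) = +152.26 m/s²;  |a| = 152.26 m/s².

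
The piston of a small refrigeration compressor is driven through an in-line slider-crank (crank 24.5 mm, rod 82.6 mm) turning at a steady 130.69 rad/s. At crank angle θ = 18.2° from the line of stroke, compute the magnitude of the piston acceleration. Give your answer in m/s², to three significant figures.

ω = 130.7 rad/s
x(θ) = r cosθ + √(L² − r² sin²θ); with ω constant, a = ω²·d²x/dθ².
d²x/dθ² = −r cosθ − r²(cos2θ)/√u − r⁴ sin²2θ/(4u^{3/2}),  u = L² − r² sin²θ = 0.0067642 m².
Substituting r = 0.0245 m, L = 0.0826 m, θ = 18.2°: d²x/dθ² = -0.029206 m.
a = ω²·d²x/dθ² = (130.7)²·(-0.029206) = -498.83 m/s²;  |a| = 498.83 m/s².

499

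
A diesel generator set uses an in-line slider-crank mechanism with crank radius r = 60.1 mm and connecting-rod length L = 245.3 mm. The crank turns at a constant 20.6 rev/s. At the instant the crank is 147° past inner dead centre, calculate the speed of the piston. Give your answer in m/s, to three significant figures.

3.36

ω = 2π·20.6 = 129.4 rad/s
For an in-line slider-crank, x = r cosθ + √(L² − r² sin²θ), so v = −rω sinθ·[1 + r cosθ/√(L² − r² sin²θ)].
With r = 0.0601 m, L = 0.2453 m, θ = 147°: √(L² − r² sin²θ) = 0.24311 m.
v = −0.0601·129.4·0.54464·[1 + 0.0601·-0.83867/0.24311] = -3.3583 m/s.
|v| = 3.3583 m/s.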